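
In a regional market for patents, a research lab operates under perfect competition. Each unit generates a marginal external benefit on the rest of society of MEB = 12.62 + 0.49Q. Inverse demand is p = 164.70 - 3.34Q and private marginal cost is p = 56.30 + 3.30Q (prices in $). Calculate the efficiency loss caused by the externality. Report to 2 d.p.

DWL = $34.57

Market equilibrium (private): 56.30 + 3.30Q = 164.70 - 3.34Q → Q_m = 16.3253.
Social marginal cost = private MC − MEB = 43.68 + 2.81Q.
Set SMC = demand: 43.68 + 2.81Q = 164.70 - 3.34Q → Q* = 19.6780.
The loss is the area between SMC and demand from Q* to Q_m; with linear curves that's a triangle of height MEB(Q_m).
DWL = ½ × 3.3527 × 20.6194 = 34.5653.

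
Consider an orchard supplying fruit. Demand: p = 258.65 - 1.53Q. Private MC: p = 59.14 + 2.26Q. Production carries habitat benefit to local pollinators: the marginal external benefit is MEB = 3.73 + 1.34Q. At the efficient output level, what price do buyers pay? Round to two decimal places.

Social marginal cost = private MC − MEB = 55.41 + 0.92Q.
Set SMC = demand: 55.41 + 0.92Q = 258.65 - 1.53Q → Q* = 82.9551.
Consumer price on the demand curve at Q*: 258.65 − 1.53×82.9551 = 131.7287.

P = 131.73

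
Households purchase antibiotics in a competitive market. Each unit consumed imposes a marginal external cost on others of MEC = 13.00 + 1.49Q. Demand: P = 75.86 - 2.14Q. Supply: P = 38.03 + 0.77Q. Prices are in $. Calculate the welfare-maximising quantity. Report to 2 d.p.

Q* = 5.64

Social marginal benefit = demand − MEC = 62.86 - 3.63Q.
Set SMB = MC: 62.86 - 3.63Q = 38.03 + 0.77Q → Q* = 5.6432.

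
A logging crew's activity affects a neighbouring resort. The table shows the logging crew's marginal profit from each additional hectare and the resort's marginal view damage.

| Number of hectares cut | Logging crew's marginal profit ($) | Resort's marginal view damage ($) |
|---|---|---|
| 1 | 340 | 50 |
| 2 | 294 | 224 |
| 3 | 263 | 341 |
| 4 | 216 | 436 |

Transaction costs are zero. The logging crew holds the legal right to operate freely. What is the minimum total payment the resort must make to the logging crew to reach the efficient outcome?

Left alone the logging crew would choose level 4 (marginal profit stays positive).
Efficient level: k* = 2 (marginal profit ≥ marginal view damage through 2).
The resort must at least cover the logging crew's forgone profit from cutting 4→2: 263 + 216 = 479.

$479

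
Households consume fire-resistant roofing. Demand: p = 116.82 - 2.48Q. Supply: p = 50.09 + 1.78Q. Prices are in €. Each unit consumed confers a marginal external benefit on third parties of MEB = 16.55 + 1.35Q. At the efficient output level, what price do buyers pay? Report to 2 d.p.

Social marginal benefit = demand + MEB = 133.37 - 1.13Q.
Set SMB = MC: 133.37 - 1.13Q = 50.09 + 1.78Q → Q* = 28.6186.
Consumer price on the demand curve at Q*: 116.82 − 2.48×28.6186 = 45.8459.

P = €45.85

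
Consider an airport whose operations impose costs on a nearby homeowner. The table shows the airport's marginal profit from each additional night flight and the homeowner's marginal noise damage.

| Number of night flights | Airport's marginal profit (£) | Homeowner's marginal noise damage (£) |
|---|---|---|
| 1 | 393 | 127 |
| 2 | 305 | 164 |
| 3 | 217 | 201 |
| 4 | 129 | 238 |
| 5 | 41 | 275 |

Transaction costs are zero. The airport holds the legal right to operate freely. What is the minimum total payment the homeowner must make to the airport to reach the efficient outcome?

Left alone the airport would choose level 5 (marginal profit stays positive).
Efficient level: k* = 3 (marginal profit ≥ marginal noise damage through 3).
The homeowner must at least cover the airport's forgone profit from cutting 5→3: 129 + 41 = 170.

£170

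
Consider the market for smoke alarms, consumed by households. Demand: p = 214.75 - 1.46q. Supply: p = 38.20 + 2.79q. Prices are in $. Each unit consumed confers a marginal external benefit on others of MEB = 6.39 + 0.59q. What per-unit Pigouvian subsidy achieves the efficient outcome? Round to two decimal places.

subsidy = $35.88 per unit

Social marginal benefit = demand + MEB = 221.14 - 0.87q.
Set SMB = MC: 221.14 - 0.87q = 38.20 + 2.79q → q* = 49.9836.
The Pigouvian subsidy equals MEB at q*: 6.39 + 0.59×49.9836 = 35.8803.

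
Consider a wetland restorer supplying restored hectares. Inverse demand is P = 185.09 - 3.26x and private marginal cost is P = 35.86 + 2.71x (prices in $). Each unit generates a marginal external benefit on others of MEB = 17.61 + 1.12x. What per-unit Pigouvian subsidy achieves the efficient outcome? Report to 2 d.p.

subsidy = $56.14 per unit

Social marginal cost = private MC − MEB = 18.25 + 1.59x.
Set SMC = demand: 18.25 + 1.59x = 185.09 - 3.26x → x* = 34.4000.
The Pigouvian subsidy equals MEB at x*: 17.61 + 1.12×34.4000 = 56.1380.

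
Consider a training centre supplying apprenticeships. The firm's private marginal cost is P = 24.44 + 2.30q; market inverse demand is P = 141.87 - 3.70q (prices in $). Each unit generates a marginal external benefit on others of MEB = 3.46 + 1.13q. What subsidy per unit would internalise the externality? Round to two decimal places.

Social marginal cost = private MC − MEB = 20.98 + 1.17q.
Set SMC = demand: 20.98 + 1.17q = 141.87 - 3.70q → q* = 24.8234.
The Pigouvian subsidy equals MEB at q*: 3.46 + 1.13×24.8234 = 31.5104.

subsidy = $31.51 per unit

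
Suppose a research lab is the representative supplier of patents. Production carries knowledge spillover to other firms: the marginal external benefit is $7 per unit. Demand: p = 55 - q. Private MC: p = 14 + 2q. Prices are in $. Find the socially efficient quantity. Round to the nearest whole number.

q* = 16

Social marginal cost = private MC − MEB = 7 + 2q.
Set SMC = demand: 7 + 2q = 55 - q → q* = 16.0000.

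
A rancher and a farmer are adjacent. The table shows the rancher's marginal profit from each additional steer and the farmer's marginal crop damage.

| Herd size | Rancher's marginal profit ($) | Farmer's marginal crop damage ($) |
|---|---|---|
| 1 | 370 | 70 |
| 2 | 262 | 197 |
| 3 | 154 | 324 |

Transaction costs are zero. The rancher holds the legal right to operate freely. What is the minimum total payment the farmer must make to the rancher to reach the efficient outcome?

Left alone the rancher would choose level 3 (marginal profit stays positive).
Efficient level: k* = 2 (marginal profit ≥ marginal crop damage through 2).
The farmer must at least cover the rancher's forgone profit from cutting 3→2: 154 = 154.

$154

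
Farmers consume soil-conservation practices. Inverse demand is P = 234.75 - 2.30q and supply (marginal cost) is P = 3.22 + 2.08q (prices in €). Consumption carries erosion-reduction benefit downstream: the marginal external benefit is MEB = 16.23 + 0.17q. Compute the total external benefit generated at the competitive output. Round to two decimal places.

Market equilibrium (private): 3.22 + 2.08q = 234.75 - 2.30q → q_m = 52.8607.
Total external benefit = ∫₀^{q_m} (16.23 + 0.17q) dq = 16.23×52.8607 + ½×0.17×52.8607² = 1095.4407.

€1095.44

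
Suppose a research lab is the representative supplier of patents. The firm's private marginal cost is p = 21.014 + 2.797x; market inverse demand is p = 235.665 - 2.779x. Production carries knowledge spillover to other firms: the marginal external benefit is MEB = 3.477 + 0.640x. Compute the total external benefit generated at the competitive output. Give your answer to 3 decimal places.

Market equilibrium (private): 21.014 + 2.797x = 235.665 - 2.779x → x_m = 38.4955.
Total external benefit = ∫₀^{x_m} (3.477 + 0.640x) dx = 3.477×38.4955 + ½×0.640×38.4955² = 608.0580.

608.058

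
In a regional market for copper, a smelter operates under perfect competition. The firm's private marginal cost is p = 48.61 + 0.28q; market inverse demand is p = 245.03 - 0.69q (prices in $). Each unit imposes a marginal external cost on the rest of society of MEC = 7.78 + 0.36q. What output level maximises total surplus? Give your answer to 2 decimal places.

Social marginal cost = private MC + MEC = 56.39 + 0.64q.
Set SMC = demand: 56.39 + 0.64q = 245.03 - 0.69q → q* = 141.8346.

q* = 141.83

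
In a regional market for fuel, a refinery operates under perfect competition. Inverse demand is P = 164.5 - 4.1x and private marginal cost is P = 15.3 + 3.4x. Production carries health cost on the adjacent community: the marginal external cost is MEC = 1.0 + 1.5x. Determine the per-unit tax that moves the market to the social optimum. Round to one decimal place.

tax = 25.7 per unit

Social marginal cost = private MC + MEC = 16.3 + 4.9x.
Set SMC = demand: 16.3 + 4.9x = 164.5 - 4.1x → x* = 16.4667.
The Pigouvian tax equals MEC at x*: 1.0 + 1.5×16.4667 = 25.7001.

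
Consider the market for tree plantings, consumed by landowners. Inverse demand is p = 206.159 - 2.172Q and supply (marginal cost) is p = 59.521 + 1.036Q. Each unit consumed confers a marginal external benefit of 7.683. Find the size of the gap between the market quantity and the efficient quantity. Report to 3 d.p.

2.395 units

Market equilibrium (private): 59.521 + 1.036Q = 206.159 - 2.172Q → Q_m = 45.7101.
Social marginal benefit = demand + MEB = 213.842 - 2.172Q.
Set SMB = MC: 213.842 - 2.172Q = 59.521 + 1.036Q → Q* = 48.1050.
Gap = |45.7101 − 48.1050| = 2.3949.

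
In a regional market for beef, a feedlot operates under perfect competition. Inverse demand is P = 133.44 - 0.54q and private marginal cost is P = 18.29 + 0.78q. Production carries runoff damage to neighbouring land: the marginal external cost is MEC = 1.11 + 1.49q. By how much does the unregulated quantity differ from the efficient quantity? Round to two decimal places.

46.65 units

Market equilibrium (private): 18.29 + 0.78q = 133.44 - 0.54q → q_m = 87.2348.
Social marginal cost = private MC + MEC = 19.40 + 2.27q.
Set SMC = demand: 19.40 + 2.27q = 133.44 - 0.54q → q* = 40.5836.
Gap = |87.2348 − 40.5836| = 46.6512.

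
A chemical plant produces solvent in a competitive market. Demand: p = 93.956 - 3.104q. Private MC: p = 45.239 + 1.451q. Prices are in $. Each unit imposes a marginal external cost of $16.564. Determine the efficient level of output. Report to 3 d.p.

Social marginal cost = private MC + MEC = 61.803 + 1.451q.
Set SMC = demand: 61.803 + 1.451q = 93.956 - 3.104q → q* = 7.0588.

q* = 7.059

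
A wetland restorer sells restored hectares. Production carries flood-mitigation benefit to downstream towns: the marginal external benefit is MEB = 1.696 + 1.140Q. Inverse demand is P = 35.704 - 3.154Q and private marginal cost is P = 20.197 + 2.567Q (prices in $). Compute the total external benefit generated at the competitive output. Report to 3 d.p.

Market equilibrium (private): 20.197 + 2.567Q = 35.704 - 3.154Q → Q_m = 2.7105.
Total external benefit = ∫₀^{Q_m} (1.696 + 1.140Q) dQ = 1.696×2.7105 + ½×1.140×2.7105² = 8.7847.

$8.785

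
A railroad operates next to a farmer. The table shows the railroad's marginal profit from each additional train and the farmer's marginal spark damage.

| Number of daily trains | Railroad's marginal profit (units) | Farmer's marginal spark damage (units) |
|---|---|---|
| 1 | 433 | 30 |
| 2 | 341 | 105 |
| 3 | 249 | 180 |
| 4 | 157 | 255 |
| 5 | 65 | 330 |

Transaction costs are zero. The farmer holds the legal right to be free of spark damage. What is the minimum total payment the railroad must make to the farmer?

315

Efficient level: marginal profit ≥ marginal spark damage through level 3, so k* = 3.
With the farmer holding the right, the railroad must at least compensate total damage at k*: 30 + 105 + 180 = 315.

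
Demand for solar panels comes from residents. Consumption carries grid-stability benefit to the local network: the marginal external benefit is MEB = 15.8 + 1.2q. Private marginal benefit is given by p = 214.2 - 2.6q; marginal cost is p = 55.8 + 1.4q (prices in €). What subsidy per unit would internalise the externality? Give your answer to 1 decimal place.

subsidy = €90.5 per unit

Social marginal benefit = demand + MEB = 230.0 - 1.4q.
Set SMB = MC: 230.0 - 1.4q = 55.8 + 1.4q → q* = 62.2143.
The Pigouvian subsidy equals MEB at q*: 15.8 + 1.2×62.2143 = 90.4572.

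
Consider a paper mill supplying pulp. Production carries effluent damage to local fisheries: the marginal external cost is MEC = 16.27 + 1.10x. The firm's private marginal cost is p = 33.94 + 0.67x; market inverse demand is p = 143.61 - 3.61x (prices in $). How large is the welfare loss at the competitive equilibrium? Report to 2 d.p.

DWL = $183.68

Market equilibrium (private): 33.94 + 0.67x = 143.61 - 3.61x → x_m = 25.6238.
Social marginal cost = private MC + MEC = 50.21 + 1.77x.
Set SMC = demand: 50.21 + 1.77x = 143.61 - 3.61x → x* = 17.3606.
Height of the DWL triangle at x_m is SMC(x_m) − demand(x_m) = MEC(x_m) = 44.4562.
DWL = ½ × 8.2632 × 44.4562 = 183.6752.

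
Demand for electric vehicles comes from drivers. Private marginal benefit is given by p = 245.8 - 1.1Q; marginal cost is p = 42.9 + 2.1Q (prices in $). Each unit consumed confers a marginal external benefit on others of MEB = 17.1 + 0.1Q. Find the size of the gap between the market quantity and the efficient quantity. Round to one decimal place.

7.6 units

Market equilibrium (private): 42.9 + 2.1Q = 245.8 - 1.1Q → Q_m = 63.4063.
Social marginal benefit = demand + MEB = 262.9 - Q.
Set SMB = MC: 262.9 - Q = 42.9 + 2.1Q → Q* = 70.9677.
Gap = |63.4063 − 70.9677| = 7.5614.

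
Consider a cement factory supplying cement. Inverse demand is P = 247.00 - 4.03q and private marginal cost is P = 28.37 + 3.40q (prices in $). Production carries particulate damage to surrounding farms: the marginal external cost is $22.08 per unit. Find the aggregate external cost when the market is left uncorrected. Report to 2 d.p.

$649.71

Market equilibrium (private): 28.37 + 3.40q = 247.00 - 4.03q → q_m = 29.4253.
Total external cost = MEC × q_m = 22.08 × 29.4253 = 649.7106.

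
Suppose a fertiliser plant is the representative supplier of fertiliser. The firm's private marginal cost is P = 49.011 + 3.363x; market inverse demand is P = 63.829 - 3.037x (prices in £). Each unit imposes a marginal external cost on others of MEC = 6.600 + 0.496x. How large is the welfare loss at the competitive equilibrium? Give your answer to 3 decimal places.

Market equilibrium (private): 49.011 + 3.363x = 63.829 - 3.037x → x_m = 2.3153.
Social marginal cost = private MC + MEC = 55.611 + 3.859x.
Set SMC = demand: 55.611 + 3.859x = 63.829 - 3.037x → x* = 1.1917.
The welfare-loss triangle has base |x_m − x*| and height MEC(x_m) (the vertical gap between SMC and demand is zero at x* and MEC at x_m).
DWL = ½ × 1.1236 × 7.7484 = 4.3531.

DWL = £4.353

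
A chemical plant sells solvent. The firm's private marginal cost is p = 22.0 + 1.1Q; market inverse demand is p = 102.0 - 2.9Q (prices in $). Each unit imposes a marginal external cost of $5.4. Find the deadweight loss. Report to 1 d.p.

Market equilibrium (private): 22.0 + 1.1Q = 102.0 - 2.9Q → Q_m = 20.0000.
Social marginal cost = private MC + MEC = 27.4 + 1.1Q.
Set SMC = demand: 27.4 + 1.1Q = 102.0 - 2.9Q → Q* = 18.6500.
Height of the DWL triangle at Q_m is SMC(Q_m) − demand(Q_m) = MEC(Q_m) = 5.4000.
DWL = ½ × 1.3500 × 5.4000 = 3.6450.

DWL = $3.6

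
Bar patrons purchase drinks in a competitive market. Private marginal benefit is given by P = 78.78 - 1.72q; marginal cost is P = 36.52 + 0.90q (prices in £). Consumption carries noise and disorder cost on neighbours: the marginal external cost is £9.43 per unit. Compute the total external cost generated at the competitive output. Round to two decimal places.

Market equilibrium (private): 36.52 + 0.90q = 78.78 - 1.72q → q_m = 16.1298.
Total external cost = MEC × q_m = 9.43 × 16.1298 = 152.1040.

£152.10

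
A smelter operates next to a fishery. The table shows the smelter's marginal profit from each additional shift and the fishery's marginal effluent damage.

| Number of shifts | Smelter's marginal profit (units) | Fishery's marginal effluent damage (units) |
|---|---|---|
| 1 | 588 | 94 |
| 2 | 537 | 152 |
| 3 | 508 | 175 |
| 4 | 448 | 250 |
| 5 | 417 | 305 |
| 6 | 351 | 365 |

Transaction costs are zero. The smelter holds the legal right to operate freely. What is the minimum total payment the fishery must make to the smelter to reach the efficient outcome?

351

Left alone the smelter would choose level 6 (marginal profit stays positive).
Efficient level: k* = 5 (marginal profit ≥ marginal effluent damage through 5).
The fishery must at least cover the smelter's forgone profit from cutting 6→5: 351 = 351.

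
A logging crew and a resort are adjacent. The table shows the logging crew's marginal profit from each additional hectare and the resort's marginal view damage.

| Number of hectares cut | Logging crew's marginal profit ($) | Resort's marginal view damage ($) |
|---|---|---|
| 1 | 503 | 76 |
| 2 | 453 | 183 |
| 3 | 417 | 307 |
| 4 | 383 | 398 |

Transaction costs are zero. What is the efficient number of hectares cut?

3

Bargaining reaches the level where marginal profit last exceeds marginal view damage.
That holds through level 3 (417 ≥ 307) but not at 4 (383 < 398).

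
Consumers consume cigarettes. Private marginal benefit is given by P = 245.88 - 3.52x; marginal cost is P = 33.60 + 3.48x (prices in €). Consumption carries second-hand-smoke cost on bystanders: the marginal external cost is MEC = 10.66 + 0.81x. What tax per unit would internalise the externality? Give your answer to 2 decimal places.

Social marginal benefit = demand − MEC = 235.22 - 4.33x.
Set SMB = MC: 235.22 - 4.33x = 33.60 + 3.48x → x* = 25.8156.
The Pigouvian tax equals MEC at x*: 10.66 + 0.81×25.8156 = 31.5706.

tax = €31.57 per unit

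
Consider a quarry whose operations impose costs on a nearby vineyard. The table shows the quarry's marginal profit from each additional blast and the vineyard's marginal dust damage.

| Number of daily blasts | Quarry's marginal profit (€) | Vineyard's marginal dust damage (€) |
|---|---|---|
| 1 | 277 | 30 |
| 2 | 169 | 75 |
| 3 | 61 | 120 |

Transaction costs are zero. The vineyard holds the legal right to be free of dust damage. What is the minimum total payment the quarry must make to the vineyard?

€105

Efficient level: marginal profit ≥ marginal dust damage through level 2, so k* = 2.
With the vineyard holding the right, the quarry must at least compensate total damage at k*: 30 + 75 = 105.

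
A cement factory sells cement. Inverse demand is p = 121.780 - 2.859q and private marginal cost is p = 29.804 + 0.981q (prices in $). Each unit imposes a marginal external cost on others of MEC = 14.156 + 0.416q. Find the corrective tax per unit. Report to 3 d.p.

Social marginal cost = private MC + MEC = 43.960 + 1.397q.
Set SMC = demand: 43.960 + 1.397q = 121.780 - 2.859q → q* = 18.2848.
The Pigouvian tax equals MEC at q*: 14.156 + 0.416×18.2848 = 21.7625.

tax = $21.762 per unit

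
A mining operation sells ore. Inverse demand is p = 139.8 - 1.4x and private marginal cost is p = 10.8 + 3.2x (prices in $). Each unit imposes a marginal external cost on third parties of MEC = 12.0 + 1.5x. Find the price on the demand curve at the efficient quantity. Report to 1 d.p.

Social marginal cost = private MC + MEC = 22.8 + 4.7x.
Set SMC = demand: 22.8 + 4.7x = 139.8 - 1.4x → x* = 19.1803.
Consumer price on the demand curve at x*: 139.8 − 1.4×19.1803 = 112.9476.

P = $112.9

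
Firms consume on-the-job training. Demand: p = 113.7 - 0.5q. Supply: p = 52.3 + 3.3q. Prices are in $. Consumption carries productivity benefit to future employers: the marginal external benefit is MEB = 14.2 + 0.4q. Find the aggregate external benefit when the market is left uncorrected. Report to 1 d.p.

$281.7

Market equilibrium (private): 52.3 + 3.3q = 113.7 - 0.5q → q_m = 16.1579.
Total external benefit = ∫₀^{q_m} (14.2 + 0.4q) dq = 14.2×16.1579 + ½×0.4×16.1579² = 281.6577.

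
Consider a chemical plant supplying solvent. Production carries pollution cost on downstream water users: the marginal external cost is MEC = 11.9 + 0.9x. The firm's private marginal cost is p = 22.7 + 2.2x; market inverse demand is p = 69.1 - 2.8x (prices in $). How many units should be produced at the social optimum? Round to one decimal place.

Social marginal cost = private MC + MEC = 34.6 + 3.1x.
Set SMC = demand: 34.6 + 3.1x = 69.1 - 2.8x → x* = 5.8475.

x* = 5.8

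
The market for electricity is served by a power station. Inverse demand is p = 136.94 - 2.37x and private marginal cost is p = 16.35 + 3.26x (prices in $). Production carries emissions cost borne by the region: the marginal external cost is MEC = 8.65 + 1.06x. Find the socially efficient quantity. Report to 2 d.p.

x* = 16.73

Social marginal cost = private MC + MEC = 25.00 + 4.32x.
Set SMC = demand: 25.00 + 4.32x = 136.94 - 2.37x → x* = 16.7324.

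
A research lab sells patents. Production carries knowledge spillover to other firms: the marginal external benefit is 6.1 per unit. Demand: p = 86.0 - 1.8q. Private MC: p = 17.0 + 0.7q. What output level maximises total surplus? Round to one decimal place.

q* = 30.0

Social marginal cost = private MC − MEB = 10.9 + 0.7q.
Set SMC = demand: 10.9 + 0.7q = 86.0 - 1.8q → q* = 30.0400.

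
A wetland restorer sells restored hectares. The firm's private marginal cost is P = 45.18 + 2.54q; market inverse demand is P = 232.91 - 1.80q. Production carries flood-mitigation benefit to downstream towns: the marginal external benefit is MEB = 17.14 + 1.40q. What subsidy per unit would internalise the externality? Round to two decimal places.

Social marginal cost = private MC − MEB = 28.04 + 1.14q.
Set SMC = demand: 28.04 + 1.14q = 232.91 - 1.80q → q* = 69.6837.
The Pigouvian subsidy equals MEB at q*: 17.14 + 1.40×69.6837 = 114.6972.

subsidy = 114.70 per unit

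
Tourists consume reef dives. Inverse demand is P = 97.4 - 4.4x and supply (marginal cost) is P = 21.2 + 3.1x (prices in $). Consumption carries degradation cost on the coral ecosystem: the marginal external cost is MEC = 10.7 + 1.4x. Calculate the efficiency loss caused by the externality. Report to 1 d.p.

Market equilibrium (private): 21.2 + 3.1x = 97.4 - 4.4x → x_m = 10.1600.
Social marginal benefit = demand − MEC = 86.7 - 5.8x.
Set SMB = MC: 86.7 - 5.8x = 21.2 + 3.1x → x* = 7.3596.
Between x* and x_m the wedge MC − SMB runs linearly from 0 to MEC(x_m), so the loss is a triangle.
DWL = ½ × 2.8004 × 24.9240 = 34.8986.

DWL = $34.9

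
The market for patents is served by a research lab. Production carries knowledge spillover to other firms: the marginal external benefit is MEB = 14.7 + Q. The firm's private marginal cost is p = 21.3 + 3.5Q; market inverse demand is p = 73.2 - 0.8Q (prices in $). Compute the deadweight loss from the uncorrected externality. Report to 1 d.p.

DWL = $108.6

Market equilibrium (private): 21.3 + 3.5Q = 73.2 - 0.8Q → Q_m = 12.0698.
Social marginal cost = private MC − MEB = 6.6 + 2.5Q.
Set SMC = demand: 6.6 + 2.5Q = 73.2 - 0.8Q → Q* = 20.1818.
Between Q* and Q_m the wedge demand − SMC runs linearly from 0 to MEB(Q_m), so the loss is a triangle.
DWL = ½ × 8.1120 × 26.7698 = 108.5783.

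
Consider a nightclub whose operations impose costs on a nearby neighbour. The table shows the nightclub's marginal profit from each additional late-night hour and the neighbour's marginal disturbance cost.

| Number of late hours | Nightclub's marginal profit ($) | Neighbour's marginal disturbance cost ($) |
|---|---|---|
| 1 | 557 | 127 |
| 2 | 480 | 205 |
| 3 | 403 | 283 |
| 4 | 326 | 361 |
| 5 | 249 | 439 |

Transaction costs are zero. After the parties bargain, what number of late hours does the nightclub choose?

3

Bargaining reaches the level where marginal profit last exceeds marginal disturbance cost.
That holds through level 3 (403 ≥ 283) but not at 4 (326 < 361).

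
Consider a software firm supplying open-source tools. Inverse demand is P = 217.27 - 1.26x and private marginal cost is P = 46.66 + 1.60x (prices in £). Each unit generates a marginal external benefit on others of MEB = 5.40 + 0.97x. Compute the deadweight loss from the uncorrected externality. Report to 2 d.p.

Market equilibrium (private): 46.66 + 1.60x = 217.27 - 1.26x → x_m = 59.6538.
Social marginal cost = private MC − MEB = 41.26 + 0.63x.
Set SMC = demand: 41.26 + 0.63x = 217.27 - 1.26x → x* = 93.1270.
The welfare-loss triangle has base |x_m − x*| and height MEB(x_m) (the vertical gap between SMC and demand is zero at x* and MEB at x_m).
DWL = ½ × 33.4732 × 63.2642 = 1058.8276.

DWL = £1058.83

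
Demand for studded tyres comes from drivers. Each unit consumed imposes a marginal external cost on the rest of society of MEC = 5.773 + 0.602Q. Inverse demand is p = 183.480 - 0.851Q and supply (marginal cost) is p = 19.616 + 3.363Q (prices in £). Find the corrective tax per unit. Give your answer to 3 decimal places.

tax = £25.534 per unit

Social marginal benefit = demand − MEC = 177.707 - 1.453Q.
Set SMB = MC: 177.707 - 1.453Q = 19.616 + 3.363Q → Q* = 32.8262.
The Pigouvian tax equals MEC at Q*: 5.773 + 0.602×32.8262 = 25.5344.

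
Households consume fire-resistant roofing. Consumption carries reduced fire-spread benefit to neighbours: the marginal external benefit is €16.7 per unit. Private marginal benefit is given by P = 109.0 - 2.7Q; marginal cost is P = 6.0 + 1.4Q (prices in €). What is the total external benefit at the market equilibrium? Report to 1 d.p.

Market equilibrium (private): 6.0 + 1.4Q = 109.0 - 2.7Q → Q_m = 25.1220.
Total external benefit = MEB × Q_m = 16.7 × 25.1220 = 419.5374.

€419.5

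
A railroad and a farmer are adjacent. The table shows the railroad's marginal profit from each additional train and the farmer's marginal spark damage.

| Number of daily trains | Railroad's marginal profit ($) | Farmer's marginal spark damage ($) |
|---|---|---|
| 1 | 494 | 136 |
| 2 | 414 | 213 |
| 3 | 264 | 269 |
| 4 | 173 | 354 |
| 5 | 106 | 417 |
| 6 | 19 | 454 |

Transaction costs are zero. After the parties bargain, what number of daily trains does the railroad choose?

2

Bargaining reaches the level where marginal profit last exceeds marginal spark damage.
That holds through level 2 (414 ≥ 213) but not at 3 (264 < 269).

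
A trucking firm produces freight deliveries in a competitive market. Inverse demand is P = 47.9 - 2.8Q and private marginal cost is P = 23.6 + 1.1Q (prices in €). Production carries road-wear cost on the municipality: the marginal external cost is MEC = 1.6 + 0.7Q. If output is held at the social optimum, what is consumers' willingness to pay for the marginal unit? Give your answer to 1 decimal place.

P = €34.1

Social marginal cost = private MC + MEC = 25.2 + 1.8Q.
Set SMC = demand: 25.2 + 1.8Q = 47.9 - 2.8Q → Q* = 4.9348.
Consumer price on the demand curve at Q*: 47.9 − 2.8×4.9348 = 34.0826.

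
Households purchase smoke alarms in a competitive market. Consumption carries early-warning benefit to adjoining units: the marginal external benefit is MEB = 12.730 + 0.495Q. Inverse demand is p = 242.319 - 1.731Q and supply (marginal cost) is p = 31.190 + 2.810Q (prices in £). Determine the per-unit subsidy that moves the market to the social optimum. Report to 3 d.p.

Social marginal benefit = demand + MEB = 255.049 - 1.236Q.
Set SMB = MC: 255.049 - 1.236Q = 31.190 + 2.810Q → Q* = 55.3285.
The Pigouvian subsidy equals MEB at Q*: 12.730 + 0.495×55.3285 = 40.1176.

subsidy = £40.118 per unit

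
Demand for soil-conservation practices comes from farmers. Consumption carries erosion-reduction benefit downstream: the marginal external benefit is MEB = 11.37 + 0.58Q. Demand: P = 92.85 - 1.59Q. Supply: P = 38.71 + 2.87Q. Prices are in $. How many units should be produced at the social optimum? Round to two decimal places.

Social marginal benefit = demand + MEB = 104.22 - 1.01Q.
Set SMB = MC: 104.22 - 1.01Q = 38.71 + 2.87Q → Q* = 16.8840.

Q* = 16.88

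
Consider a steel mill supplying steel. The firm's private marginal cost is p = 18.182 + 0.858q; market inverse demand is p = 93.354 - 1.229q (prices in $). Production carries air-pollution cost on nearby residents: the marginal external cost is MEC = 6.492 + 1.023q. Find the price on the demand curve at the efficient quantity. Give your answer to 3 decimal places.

P = $66.213

Social marginal cost = private MC + MEC = 24.674 + 1.881q.
Set SMC = demand: 24.674 + 1.881q = 93.354 - 1.229q → q* = 22.0836.
Consumer price on the demand curve at q*: 93.354 − 1.229×22.0836 = 66.2133.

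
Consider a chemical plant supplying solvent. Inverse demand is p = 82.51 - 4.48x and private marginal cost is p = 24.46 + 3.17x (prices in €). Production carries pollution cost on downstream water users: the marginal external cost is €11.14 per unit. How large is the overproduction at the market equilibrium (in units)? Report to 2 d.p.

Market equilibrium (private): 24.46 + 3.17x = 82.51 - 4.48x → x_m = 7.5882.
Social marginal cost = private MC + MEC = 35.60 + 3.17x.
Set SMC = demand: 35.60 + 3.17x = 82.51 - 4.48x → x* = 6.1320.
Gap = |7.5882 − 6.1320| = 1.4562.

1.46 units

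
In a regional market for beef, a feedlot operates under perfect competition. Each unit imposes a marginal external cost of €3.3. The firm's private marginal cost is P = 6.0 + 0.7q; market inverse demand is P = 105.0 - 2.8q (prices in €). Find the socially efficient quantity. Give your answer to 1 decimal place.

Social marginal cost = private MC + MEC = 9.3 + 0.7q.
Set SMC = demand: 9.3 + 0.7q = 105.0 - 2.8q → q* = 27.3429.

q* = 27.3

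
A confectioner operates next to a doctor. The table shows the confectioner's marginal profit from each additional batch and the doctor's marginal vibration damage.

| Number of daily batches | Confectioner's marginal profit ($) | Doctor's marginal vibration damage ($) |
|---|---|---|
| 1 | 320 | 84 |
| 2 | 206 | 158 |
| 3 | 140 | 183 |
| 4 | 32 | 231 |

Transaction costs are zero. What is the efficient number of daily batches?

2

Bargaining reaches the level where marginal profit last exceeds marginal vibration damage.
That holds through level 2 (206 ≥ 158) but not at 3 (140 < 183).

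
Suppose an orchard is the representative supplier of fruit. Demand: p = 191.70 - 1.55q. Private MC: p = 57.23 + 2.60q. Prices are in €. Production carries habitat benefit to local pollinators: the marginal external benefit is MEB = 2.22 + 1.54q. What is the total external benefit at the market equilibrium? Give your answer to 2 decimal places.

€880.37

Market equilibrium (private): 57.23 + 2.60q = 191.70 - 1.55q → q_m = 32.4024.
Total external benefit = ∫₀^{q_m} (2.22 + 1.54q) dq = 2.22×32.4024 + ½×1.54×32.4024² = 880.3683.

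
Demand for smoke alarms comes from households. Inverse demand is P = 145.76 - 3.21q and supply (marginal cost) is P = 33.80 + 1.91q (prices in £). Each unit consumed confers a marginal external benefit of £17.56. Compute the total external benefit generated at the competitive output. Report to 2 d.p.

Market equilibrium (private): 33.80 + 1.91q = 145.76 - 3.21q → q_m = 21.8672.
Total external benefit = MEB × q_m = 17.56 × 21.8672 = 383.9880.

£383.99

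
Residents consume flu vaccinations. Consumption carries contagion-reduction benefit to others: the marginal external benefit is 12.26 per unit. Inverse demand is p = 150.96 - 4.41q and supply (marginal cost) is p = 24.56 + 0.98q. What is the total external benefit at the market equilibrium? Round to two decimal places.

Market equilibrium (private): 24.56 + 0.98q = 150.96 - 4.41q → q_m = 23.4508.
Total external benefit = MEB × q_m = 12.26 × 23.4508 = 287.5068.

287.51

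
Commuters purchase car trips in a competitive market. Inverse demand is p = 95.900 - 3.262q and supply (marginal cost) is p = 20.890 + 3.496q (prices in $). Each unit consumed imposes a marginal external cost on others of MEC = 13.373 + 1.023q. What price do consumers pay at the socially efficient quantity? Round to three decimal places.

Social marginal benefit = demand − MEC = 82.527 - 4.285q.
Set SMB = MC: 82.527 - 4.285q = 20.890 + 3.496q → q* = 7.9215.
Consumer price on the demand curve at q*: 95.900 − 3.262×7.9215 = 70.0601.

P = $70.060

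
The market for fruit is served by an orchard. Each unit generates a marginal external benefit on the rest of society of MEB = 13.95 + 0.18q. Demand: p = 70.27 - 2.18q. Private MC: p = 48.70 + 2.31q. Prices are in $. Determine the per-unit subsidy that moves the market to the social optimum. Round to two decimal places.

Social marginal cost = private MC − MEB = 34.75 + 2.13q.
Set SMC = demand: 34.75 + 2.13q = 70.27 - 2.18q → q* = 8.2413.
The Pigouvian subsidy equals MEB at q*: 13.95 + 0.18×8.2413 = 15.4334.

subsidy = $15.43 per unit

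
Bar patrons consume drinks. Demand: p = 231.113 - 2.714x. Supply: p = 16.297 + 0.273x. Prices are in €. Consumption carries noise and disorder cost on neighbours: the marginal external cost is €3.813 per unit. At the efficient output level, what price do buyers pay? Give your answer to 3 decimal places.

Social marginal benefit = demand − MEC = 227.300 - 2.714x.
Set SMB = MC: 227.300 - 2.714x = 16.297 + 0.273x → x* = 70.6404.
Consumer price on the demand curve at x*: 231.113 − 2.714×70.6404 = 39.3950.

P = €39.395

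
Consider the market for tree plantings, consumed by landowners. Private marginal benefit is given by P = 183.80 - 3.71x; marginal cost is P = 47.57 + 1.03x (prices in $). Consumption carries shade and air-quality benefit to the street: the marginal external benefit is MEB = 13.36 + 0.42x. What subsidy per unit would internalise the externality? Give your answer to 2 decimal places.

Social marginal benefit = demand + MEB = 197.16 - 3.29x.
Set SMB = MC: 197.16 - 3.29x = 47.57 + 1.03x → x* = 34.6273.
The Pigouvian subsidy equals MEB at x*: 13.36 + 0.42×34.6273 = 27.9035.

subsidy = $27.90 per unit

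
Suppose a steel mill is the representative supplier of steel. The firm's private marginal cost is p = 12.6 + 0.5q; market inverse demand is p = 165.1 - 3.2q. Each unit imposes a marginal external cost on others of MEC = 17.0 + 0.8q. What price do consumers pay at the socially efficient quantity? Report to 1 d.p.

Social marginal cost = private MC + MEC = 29.6 + 1.3q.
Set SMC = demand: 29.6 + 1.3q = 165.1 - 3.2q → q* = 30.1111.
Consumer price on the demand curve at q*: 165.1 − 3.2×30.1111 = 68.7445.

P = 68.7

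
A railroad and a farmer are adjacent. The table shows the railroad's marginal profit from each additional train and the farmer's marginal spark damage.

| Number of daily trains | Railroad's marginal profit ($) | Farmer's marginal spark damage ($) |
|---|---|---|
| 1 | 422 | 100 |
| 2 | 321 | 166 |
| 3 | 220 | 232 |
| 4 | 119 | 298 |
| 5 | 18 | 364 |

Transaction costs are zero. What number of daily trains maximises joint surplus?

Bargaining reaches the level where marginal profit last exceeds marginal spark damage.
That holds through level 2 (321 ≥ 166) but not at 3 (220 < 232).

2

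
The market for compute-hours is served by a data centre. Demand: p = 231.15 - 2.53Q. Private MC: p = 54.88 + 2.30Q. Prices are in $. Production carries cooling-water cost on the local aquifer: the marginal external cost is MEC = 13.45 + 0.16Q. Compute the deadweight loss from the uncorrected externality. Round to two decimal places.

Market equilibrium (private): 54.88 + 2.30Q = 231.15 - 2.53Q → Q_m = 36.4948.
Social marginal cost = private MC + MEC = 68.33 + 2.46Q.
Set SMC = demand: 68.33 + 2.46Q = 231.15 - 2.53Q → Q* = 32.6293.
Between Q* and Q_m the wedge SMC − demand runs linearly from 0 to MEC(Q_m), so the loss is a triangle.
DWL = ½ × 3.8655 × 19.2892 = 37.2812.

DWL = $37.28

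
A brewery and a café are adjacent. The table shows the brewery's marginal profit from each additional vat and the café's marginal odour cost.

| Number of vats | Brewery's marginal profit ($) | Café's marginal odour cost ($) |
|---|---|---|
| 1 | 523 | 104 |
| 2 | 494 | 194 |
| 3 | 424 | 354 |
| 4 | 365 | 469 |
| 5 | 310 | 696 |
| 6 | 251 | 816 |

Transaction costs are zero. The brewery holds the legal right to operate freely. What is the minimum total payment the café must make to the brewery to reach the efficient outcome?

$926

Left alone the brewery would choose level 6 (marginal profit stays positive).
Efficient level: k* = 3 (marginal profit ≥ marginal odour cost through 3).
The café must at least cover the brewery's forgone profit from cutting 6→3: 365 + 310 + 251 = 926.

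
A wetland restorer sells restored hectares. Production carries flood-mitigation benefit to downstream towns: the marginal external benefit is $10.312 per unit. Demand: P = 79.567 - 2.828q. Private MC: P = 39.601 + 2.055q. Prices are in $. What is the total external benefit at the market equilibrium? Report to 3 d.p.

$84.401

Market equilibrium (private): 39.601 + 2.055q = 79.567 - 2.828q → q_m = 8.1847.
Total external benefit = MEB × q_m = 10.312 × 8.1847 = 84.4006.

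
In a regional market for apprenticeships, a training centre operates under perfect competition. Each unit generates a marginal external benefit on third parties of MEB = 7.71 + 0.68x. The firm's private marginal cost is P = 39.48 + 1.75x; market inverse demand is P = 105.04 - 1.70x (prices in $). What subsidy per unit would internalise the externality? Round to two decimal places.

Social marginal cost = private MC − MEB = 31.77 + 1.07x.
Set SMC = demand: 31.77 + 1.07x = 105.04 - 1.70x → x* = 26.4513.
The Pigouvian subsidy equals MEB at x*: 7.71 + 0.68×26.4513 = 25.6969.

subsidy = $25.70 per unit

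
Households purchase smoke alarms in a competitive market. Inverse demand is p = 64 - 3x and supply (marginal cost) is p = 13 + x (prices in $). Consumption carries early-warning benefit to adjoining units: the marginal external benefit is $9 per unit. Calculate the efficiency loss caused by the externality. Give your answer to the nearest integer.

DWL = $10

Market equilibrium (private): 13 + x = 64 - 3x → x_m = 12.7500.
Social marginal benefit = demand + MEB = 73 - 3x.
Set SMB = MC: 73 - 3x = 13 + x → x* = 15.0000.
Between x* and x_m the wedge SMB − MC runs linearly from 0 to MEB(x_m), so the loss is a triangle.
DWL = ½ × 2.2500 × 9.0000 = 10.1250.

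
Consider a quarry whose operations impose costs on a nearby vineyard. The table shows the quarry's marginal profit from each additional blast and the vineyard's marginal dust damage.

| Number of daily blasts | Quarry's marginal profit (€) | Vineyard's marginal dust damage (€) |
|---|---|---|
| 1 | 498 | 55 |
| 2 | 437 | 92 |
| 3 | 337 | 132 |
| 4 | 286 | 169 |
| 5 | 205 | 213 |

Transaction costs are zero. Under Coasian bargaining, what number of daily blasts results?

Bargaining reaches the level where marginal profit last exceeds marginal dust damage.
That holds through level 4 (286 ≥ 169) but not at 5 (205 < 213).

4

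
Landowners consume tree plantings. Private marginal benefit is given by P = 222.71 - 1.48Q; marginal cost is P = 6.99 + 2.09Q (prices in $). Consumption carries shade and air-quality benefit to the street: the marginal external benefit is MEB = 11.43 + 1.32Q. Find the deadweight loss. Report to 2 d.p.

DWL = $1848.00

Market equilibrium (private): 6.99 + 2.09Q = 222.71 - 1.48Q → Q_m = 60.4258.
Social marginal benefit = demand + MEB = 234.14 - 0.16Q.
Set SMB = MC: 234.14 - 0.16Q = 6.99 + 2.09Q → Q* = 100.9556.
Between Q* and Q_m the wedge SMB − MC runs linearly from 0 to MEB(Q_m), so the loss is a triangle.
DWL = ½ × 40.5298 × 91.1920 = 1847.9968.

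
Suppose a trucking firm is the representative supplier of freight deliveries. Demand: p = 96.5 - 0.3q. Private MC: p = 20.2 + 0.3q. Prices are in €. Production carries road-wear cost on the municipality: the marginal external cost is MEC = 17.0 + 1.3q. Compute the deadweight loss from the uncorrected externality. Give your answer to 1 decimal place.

Market equilibrium (private): 20.2 + 0.3q = 96.5 - 0.3q → q_m = 127.1667.
Social marginal cost = private MC + MEC = 37.2 + 1.6q.
Set SMC = demand: 37.2 + 1.6q = 96.5 - 0.3q → q* = 31.2105.
Height of the DWL triangle at q_m is SMC(q_m) − demand(q_m) = MEC(q_m) = 182.3167.
DWL = ½ × 95.9562 × 182.3167 = 8747.2089.

DWL = €8747.2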